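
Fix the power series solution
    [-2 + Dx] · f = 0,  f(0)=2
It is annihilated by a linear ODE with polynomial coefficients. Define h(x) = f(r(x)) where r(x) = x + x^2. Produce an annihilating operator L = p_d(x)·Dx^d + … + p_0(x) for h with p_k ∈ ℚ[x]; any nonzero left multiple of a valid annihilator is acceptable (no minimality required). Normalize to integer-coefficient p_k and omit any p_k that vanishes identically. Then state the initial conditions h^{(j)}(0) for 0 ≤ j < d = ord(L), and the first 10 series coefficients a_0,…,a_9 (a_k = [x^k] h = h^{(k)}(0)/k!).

f: a_k = 2, 4, 4, 8/3, 4/3, 8/15, 8/45, 16/315, 4/315, 8/2835, …
Change of var in L_f (x↦r) gives L₀.
L = (-2 - 4·x) + Dx  (order 1).
h: a_k = 2, 4, 8, 32/3, 40/3, 208/15, 608/45, 3712/315, 3056/315, 4192/567, …
ICs: h(0) = 2.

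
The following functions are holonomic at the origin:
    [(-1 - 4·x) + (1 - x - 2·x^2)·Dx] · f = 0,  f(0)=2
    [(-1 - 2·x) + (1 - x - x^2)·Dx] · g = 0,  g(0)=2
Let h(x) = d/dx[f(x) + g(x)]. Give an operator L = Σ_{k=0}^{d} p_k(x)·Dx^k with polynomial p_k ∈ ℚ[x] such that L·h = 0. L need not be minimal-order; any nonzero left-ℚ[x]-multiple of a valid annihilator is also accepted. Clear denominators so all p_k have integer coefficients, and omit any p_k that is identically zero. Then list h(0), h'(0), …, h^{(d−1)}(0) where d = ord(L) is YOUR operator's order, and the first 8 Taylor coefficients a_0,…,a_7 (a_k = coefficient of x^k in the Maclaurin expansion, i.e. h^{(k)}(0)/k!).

L = (-6 - 120·x - 120·x^2 - 312·x^3 - 462·x^4 - 336·x^5 + 144·x^6) + (6 + 30·x + 30·x^2 + 24·x^3 - 99·x^4 - 438·x^5 - 144·x^6 + 96·x^7)·Dx + (-1 + 2·x - 7·x^2 + 2·x^3 + 48·x^4 - 13·x^5 - 69·x^6 - 8·x^7 + 12·x^8)·Dx^2  (order 2).
h: a_k = 4, 20, 48, 128, 290, 672, 1484, 3280, …
ICs: h(0) = 4, h′(0) = 20.

f: a_k = 2, 2, 6, 10, 22, 42, 86, 170, …
g: a_k = 2, 2, 4, 6, 10, 16, 26, 42, …
h₀=f+g: left-lcm gives L₀, ord ≤ 2.
Differentiate: ansatz ord ≤ ord L₀ ⇒ L.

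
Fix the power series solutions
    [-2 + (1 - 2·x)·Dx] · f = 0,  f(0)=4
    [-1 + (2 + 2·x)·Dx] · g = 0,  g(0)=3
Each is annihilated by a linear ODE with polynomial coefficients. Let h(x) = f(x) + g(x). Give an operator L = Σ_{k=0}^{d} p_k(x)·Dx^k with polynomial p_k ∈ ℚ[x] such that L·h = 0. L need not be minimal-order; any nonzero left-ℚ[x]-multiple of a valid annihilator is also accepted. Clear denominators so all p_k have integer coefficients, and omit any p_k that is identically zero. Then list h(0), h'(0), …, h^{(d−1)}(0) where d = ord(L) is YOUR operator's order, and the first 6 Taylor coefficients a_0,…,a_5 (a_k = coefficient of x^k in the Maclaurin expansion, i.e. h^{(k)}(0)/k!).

f: a_k = 4, 8, 16, 32, 64, 128, …
g: a_k = 3, 3/2, -3/8, 3/16, -15/128, 21/256, …
Sum ⇒ L₀ = lclm(L_f,L_g) in ℚ(x)⟨Dx⟩.
L = (-6 - 4·x) + (11 + 20·x + 12·x^2)·Dx + (-2 - 2·x + 8·x^2 + 8·x^3)·Dx^2  (order 2).
h: a_k = 7, 19/2, 125/8, 515/16, 8177/128, 32789/256, …
ICs: h(0) = 7, h′(0) = 19/2.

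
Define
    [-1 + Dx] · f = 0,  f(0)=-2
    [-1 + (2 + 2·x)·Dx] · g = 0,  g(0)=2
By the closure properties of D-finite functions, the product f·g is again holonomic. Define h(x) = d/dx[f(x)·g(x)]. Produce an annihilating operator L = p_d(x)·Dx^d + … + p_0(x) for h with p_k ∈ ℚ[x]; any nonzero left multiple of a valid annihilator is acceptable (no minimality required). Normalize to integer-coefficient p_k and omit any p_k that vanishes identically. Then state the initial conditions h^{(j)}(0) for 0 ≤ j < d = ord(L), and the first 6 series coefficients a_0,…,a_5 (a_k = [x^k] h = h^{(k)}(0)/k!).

f: a_k = -2, -2, -1, -1/3, -1/12, -1/60, …
g: a_k = 2, 1, -1/4, 1/8, -5/64, 7/128, …
Sym-product of L_f,L_g gives L₀ (≤ ord 1).
Derive L from L₀ (diff closure).
L = (7 + 12·x + 4·x^2) + (-6 - 10·x - 4·x^2)·Dx  (order 1).
h: a_k = -6, -7, -17/4, -11/8, -107/192, 89/1920, …
ICs: h(0) = -6.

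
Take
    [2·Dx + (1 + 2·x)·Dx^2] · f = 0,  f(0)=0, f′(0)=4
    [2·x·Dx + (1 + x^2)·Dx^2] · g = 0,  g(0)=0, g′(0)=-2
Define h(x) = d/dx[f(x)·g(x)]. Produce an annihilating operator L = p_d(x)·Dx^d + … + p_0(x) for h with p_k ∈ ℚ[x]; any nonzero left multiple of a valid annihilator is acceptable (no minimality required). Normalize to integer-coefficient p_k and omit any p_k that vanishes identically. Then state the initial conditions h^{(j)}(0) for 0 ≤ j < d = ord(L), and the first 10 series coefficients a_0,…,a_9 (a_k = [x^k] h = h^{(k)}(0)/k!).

f: a_k = 0, 4, -4, 16/3, -8, 64/5, -64/3, 256/7, -64, 1024/9, …
g: a_k = 0, -2, 0, 2/3, 0, -2/5, 0, 2/7, 0, -2/9, …
L₀ := L_f ⊗_s L_g (sym. prod.), ord ≤ 4.
h=h₀': d/dx-closure on L₀ ⇒ L.
L = (24 + 80·x + 88·x^2 + 240·x^3 + 240·x^4 + 208·x^5 + 16·x^7) + (12 + 80·x + 332·x^2 + 608·x^3 + 880·x^4 + 744·x^5 + 560·x^6 + 24·x^7 + 56·x^8)·Dx + (12 + 52·x + 168·x^2 + 372·x^3 + 516·x^4 + 564·x^5 + 384·x^6 + 276·x^7 + 24·x^8 + 32·x^9)·Dx^2 + (2 + 12·x + 34·x^2 + 64·x^3 + 87·x^4 + 96·x^5 + 84·x^6 + 48·x^7 + 33·x^8 + 4·x^9 + 4·x^10)·Dx^3  (order 3).
h: a_k = 0, -16, 24, -32, 200/3, -2128/15, 4088/15, -2624/5, 36488/35, -654128/315, …
ICs: h(0) = 0, h′(0) = -16, h′′(0) = 48.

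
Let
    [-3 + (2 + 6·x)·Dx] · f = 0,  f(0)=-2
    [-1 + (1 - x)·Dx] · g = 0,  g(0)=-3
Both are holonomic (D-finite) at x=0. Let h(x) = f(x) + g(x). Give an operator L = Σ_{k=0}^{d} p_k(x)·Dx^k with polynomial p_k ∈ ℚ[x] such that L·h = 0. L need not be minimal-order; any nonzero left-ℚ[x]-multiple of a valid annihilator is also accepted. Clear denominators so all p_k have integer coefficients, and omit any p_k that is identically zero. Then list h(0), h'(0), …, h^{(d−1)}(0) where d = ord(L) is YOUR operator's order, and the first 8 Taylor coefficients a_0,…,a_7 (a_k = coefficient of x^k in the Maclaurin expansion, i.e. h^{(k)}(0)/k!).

f: a_k = -2, -3, 9/4, -27/8, 405/64, -1701/128, 15309/512, -72171/1024, …
g: a_k = -3, -3, -3, -3, -3, -3, -3, -3, …
L₀ := lclm(L_f,L_g); ord L₀ ≤ 1+1.
L = (21 + 27·x) + (-17 - 30·x - 81·x^2)·Dx + (-2 + 14·x + 42·x^2 - 54·x^3)·Dx^2  (order 2).
h: a_k = -5, -6, -3/4, -51/8, 213/64, -2085/128, 13773/512, -75243/1024, …
ICs: h(0) = -5, h′(0) = -6.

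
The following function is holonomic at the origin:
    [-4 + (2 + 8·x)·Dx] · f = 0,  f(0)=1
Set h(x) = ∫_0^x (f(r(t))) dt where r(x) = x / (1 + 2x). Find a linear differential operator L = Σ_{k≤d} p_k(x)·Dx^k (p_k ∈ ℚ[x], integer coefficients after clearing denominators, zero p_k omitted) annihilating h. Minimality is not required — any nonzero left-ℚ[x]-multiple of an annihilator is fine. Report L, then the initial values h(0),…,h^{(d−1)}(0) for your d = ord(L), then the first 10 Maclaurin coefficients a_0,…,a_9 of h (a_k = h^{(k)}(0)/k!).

f: a_k = 1, 2, -2, 4, -10, 28, -84, 264, -858, 2860, …
h₀=f(r): pull back L_f along r ⇒ L₀.
Integrate: L := L₀·Dx.
L = -2·Dx + (1 + 8·x + 12·x^2)·Dx^2  (order 2).
h: a_k = 0, 1, 1, -2, 5, -74/5, 50, -1308/7, 753, -3210, …
ICs: h(0) = 0, h′(0) = 1.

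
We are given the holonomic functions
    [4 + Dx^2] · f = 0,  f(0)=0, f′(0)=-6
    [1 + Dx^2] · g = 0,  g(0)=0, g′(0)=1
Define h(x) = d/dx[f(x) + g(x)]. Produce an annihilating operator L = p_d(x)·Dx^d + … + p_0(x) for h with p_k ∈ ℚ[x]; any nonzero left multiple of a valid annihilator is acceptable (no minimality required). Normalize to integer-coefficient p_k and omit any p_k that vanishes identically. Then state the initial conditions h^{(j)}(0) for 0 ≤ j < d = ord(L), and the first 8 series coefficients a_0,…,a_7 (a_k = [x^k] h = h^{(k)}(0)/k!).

f: a_k = 0, -6, 0, 4, 0, -4/5, 0, 8/105, …
g: a_k = 0, 1, 0, -1/6, 0, 1/120, 0, -1/5040, …
Weyl lclm of L_f,L_g ⇒ L₀ (ord ≤ 4).
Differentiate: ansatz ord ≤ ord L₀ ⇒ L.
L = 4 + 5·Dx^2 + Dx^4  (order 4).
h: a_k = -5, 0, 23/2, 0, -95/24, 0, 383/720, 0, …
ICs: h(0) = -5, h′(0) = 0, h′′(0) = 23, h′′′(0) = 0.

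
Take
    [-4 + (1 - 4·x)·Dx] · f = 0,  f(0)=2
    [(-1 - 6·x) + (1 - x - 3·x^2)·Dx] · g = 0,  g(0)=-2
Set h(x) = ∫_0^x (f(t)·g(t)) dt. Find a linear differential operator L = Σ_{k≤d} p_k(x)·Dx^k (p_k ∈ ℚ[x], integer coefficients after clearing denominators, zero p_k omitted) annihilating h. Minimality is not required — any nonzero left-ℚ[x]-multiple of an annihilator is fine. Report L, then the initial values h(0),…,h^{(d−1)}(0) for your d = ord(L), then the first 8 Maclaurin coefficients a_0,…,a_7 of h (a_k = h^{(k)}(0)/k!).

f: a_k = 2, 8, 32, 128, 512, 2048, 8192, 32768, …
g: a_k = -2, -2, -8, -14, -38, -80, -194, -434, …
Product ⇒ symmetric product L₀, ord ≤ 1.
h=∫₀ˣh₀: take L = L₀·Dx.
L = (-5 + 2·x + 36·x^2)·Dx + (1 - 5·x + x^2 + 12·x^3)·Dx^2  (order 2).
h: a_k = 0, -4, -10, -32, -103, -1724/5, -1176, -28612/7, …
ICs: h(0) = 0, h′(0) = -4.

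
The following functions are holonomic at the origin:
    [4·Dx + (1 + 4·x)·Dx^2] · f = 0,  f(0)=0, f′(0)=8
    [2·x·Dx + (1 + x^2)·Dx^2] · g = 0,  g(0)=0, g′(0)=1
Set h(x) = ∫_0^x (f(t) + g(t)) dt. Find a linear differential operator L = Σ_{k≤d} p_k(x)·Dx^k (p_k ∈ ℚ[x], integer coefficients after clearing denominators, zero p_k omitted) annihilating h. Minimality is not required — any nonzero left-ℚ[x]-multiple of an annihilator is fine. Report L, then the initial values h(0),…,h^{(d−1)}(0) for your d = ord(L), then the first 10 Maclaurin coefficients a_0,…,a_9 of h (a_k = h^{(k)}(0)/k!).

L = (-4 - 48·x + 12·x^2 + 16·x^3)·Dx^2 + (-17 - 8·x - 45·x^2 + 24·x^3 + 32·x^4)·Dx^3 + (-2 - 7·x + 4·x^2 + x^3 + 6·x^4 + 8·x^5)·Dx^4  (order 4).
h: a_k = 0, 0, 9/2, -16/3, 127/12, -128/5, 683/10, -4096/21, 4681/8, -16384/9, …
ICs: h(0) = 0, h′(0) = 0, h′′(0) = 9, h′′′(0) = -32.

f: a_k = 0, 8, -16, 128/3, -128, 2048/5, -4096/3, 32768/7, -16384, 524288/9, …
g: a_k = 0, 1, 0, -1/3, 0, 1/5, 0, -1/7, 0, 1/9, …
f+g: L₀ = lclm(L_f,L_g), ord ≤ 2+2.
Integrate: L := L₀·Dx.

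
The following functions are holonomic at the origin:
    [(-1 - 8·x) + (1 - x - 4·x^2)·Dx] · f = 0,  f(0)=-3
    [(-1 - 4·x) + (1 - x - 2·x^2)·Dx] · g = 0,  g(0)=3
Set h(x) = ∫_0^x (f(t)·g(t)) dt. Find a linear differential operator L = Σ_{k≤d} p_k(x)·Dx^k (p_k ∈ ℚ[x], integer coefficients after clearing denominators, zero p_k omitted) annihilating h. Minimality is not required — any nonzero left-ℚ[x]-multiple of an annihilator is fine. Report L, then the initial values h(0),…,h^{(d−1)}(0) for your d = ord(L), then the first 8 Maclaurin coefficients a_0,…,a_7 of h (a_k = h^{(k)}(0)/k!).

f: a_k = -3, -3, -15, -27, -87, -195, -543, -1323, …
g: a_k = 3, 3, 9, 15, 33, 63, 129, 255, …
f·g: L₀ = L_f ⊗_s L_g, ord ≤ 1·1.
Integrate: L := L₀·Dx.
L = (-2 - 10·x + 18·x^2 + 32·x^3)·Dx + (1 - 2·x - 5·x^2 + 6·x^3 + 8·x^4)·Dx^2  (order 2).
h: a_k = 0, -9, -9, -27, -99/2, -621/5, -267, -639, …
ICs: h(0) = 0, h′(0) = -9.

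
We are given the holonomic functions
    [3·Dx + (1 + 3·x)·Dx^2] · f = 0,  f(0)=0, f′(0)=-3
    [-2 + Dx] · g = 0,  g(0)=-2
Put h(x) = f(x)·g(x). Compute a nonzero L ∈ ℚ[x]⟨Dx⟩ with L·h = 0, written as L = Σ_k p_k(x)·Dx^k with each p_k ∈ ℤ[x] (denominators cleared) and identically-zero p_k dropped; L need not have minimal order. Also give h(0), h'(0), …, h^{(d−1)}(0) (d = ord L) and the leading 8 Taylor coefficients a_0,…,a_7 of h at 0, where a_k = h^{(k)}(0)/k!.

f: a_k = 0, -3, 9/2, -9, 81/4, -243/5, 243/2, -2187/7, …
g: a_k = -2, -4, -4, -8/3, -4/3, -8/15, -8/45, -16/315, …
h₀=f·g: eliminate ⇒ L₀, order ≤ 2·1.
L = (-2 + 12·x) + (-1 - 12·x)·Dx + (1 + 3·x)·Dx^2  (order 2).
h: a_k = 0, 6, 3, 12, -29/2, 221/5, -110, 30386/105, …
ICs: h(0) = 0, h′(0) = 6.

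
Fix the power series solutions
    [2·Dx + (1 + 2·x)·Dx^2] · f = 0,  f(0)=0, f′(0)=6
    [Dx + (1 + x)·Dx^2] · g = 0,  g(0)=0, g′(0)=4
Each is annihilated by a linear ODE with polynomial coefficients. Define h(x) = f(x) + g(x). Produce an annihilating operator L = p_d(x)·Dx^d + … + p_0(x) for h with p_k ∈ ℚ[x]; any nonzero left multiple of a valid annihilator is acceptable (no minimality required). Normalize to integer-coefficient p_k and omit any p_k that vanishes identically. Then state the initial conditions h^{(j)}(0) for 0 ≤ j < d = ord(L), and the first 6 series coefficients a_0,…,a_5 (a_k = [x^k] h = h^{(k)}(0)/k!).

L = 4·Dx + (6 + 8·x)·Dx^2 + (1 + 3·x + 2·x^2)·Dx^3  (order 3).
h: a_k = 0, 10, -8, 28/3, -13, 20, …
ICs: h(0) = 0, h′(0) = 10, h′′(0) = -16.

f: a_k = 0, 6, -6, 8, -12, 96/5, …
g: a_k = 0, 4, -2, 4/3, -1, 4/5, …
Weyl lclm of L_f,L_g ⇒ L₀ (ord ≤ 4).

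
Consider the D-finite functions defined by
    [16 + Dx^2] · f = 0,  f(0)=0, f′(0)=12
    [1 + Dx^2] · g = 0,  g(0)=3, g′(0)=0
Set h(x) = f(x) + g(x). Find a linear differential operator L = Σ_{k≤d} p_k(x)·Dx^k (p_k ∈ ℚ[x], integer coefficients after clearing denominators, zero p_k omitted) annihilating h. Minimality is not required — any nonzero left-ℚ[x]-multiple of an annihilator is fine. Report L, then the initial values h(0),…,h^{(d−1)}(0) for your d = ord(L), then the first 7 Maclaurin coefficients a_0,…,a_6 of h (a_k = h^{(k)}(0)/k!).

f: a_k = 0, 12, 0, -32, 0, 128/5, 0, …
g: a_k = 3, 0, -3/2, 0, 1/8, 0, -1/240, …
f+g: L₀ = lclm(L_f,L_g), ord ≤ 2+2.
L = 16 + 17·Dx^2 + Dx^4  (order 4).
h: a_k = 3, 12, -3/2, -32, 1/8, 128/5, -1/240, …
ICs: h(0) = 3, h′(0) = 12, h′′(0) = -3, h′′′(0) = -192.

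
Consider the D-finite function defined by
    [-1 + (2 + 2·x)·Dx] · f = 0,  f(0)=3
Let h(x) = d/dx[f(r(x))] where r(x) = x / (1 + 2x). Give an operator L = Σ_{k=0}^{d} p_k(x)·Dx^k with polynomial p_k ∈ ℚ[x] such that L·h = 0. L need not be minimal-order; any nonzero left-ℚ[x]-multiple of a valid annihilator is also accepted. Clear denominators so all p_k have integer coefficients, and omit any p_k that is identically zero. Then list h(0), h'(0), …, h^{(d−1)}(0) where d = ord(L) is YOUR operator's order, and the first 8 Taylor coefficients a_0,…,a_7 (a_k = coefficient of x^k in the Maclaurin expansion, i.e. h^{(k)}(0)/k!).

f: a_k = 3, 3/2, -3/8, 3/16, -15/128, 21/256, -63/1024, 99/2048, …
L₀ from L_f via x↦r, Dx↦r'^{-1}Dx.
h=h₀': d/dx-closure on L₀ ⇒ L.
L = (-9 - 24·x) + (-2 - 10·x - 12·x^2)·Dx  (order 1).
h: a_k = 3/2, -27/4, 369/16, -2271/32, 53145/256, -302805/512, 3404205/2048, -19021095/4096, …
ICs: h(0) = 3/2.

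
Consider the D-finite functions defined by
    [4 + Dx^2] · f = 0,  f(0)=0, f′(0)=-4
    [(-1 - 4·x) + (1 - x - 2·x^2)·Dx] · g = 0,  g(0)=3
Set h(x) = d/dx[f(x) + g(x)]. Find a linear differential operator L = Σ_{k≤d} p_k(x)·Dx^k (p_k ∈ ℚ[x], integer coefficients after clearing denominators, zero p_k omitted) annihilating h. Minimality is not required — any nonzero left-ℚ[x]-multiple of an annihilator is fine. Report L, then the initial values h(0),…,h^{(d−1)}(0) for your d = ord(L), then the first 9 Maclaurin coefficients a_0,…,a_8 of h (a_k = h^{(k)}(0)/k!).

L = (576 + 2400·x + 5616·x^2 + 3360·x^3 + 3840·x^4 + 1152·x^5 + 768·x^6) + (-68 - 236·x + 240·x^2 + 488·x^3 + 560·x^4 + 672·x^5 + 448·x^6 + 256·x^7)·Dx + (144 + 600·x + 1404·x^2 + 840·x^3 + 960·x^4 + 288·x^5 + 192·x^6)·Dx^2 + (-17 - 59·x + 60·x^2 + 122·x^3 + 140·x^4 + 168·x^5 + 112·x^6 + 64·x^7)·Dx^3  (order 3).
h: a_k = -1, 18, 53, 132, 937/3, 774, 80341/45, 4104, 2900197/315, …
ICs: h(0) = -1, h′(0) = 18, h′′(0) = 106.

f: a_k = 0, -4, 0, 8/3, 0, -8/15, 0, 16/315, 0, …
g: a_k = 3, 3, 9, 15, 33, 63, 129, 255, 513, …
Weyl lclm of L_f,L_g ⇒ L₀ (ord ≤ 3).
h₀' ⇒ L via d/dx closure of L₀.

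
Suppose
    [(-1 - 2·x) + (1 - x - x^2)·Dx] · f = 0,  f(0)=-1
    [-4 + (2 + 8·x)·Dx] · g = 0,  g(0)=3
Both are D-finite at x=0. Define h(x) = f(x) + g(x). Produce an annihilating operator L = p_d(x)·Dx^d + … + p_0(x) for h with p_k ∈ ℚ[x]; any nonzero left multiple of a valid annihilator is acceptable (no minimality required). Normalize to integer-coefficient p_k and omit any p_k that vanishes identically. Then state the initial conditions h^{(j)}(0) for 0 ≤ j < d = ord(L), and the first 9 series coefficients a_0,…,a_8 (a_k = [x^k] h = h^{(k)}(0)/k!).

f: a_k = -1, -1, -2, -3, -5, -8, -13, -21, -34, …
g: a_k = 3, 6, -6, 12, -30, 84, -252, 792, -2574, …
L₀ := lclm(L_f,L_g); ord L₀ ≤ 1+1.
L = (-12 - 48·x - 48·x^2 - 40·x^3) + (8 + 30·x + 114·x^2 + 152·x^3 + 100·x^4)·Dx + (1 - 5·x - 39·x^2 + 6·x^3 + 82·x^4 + 40·x^5)·Dx^2  (order 2).
h: a_k = 2, 5, -8, 9, -35, 76, -265, 771, -2608, …
ICs: h(0) = 2, h′(0) = 5.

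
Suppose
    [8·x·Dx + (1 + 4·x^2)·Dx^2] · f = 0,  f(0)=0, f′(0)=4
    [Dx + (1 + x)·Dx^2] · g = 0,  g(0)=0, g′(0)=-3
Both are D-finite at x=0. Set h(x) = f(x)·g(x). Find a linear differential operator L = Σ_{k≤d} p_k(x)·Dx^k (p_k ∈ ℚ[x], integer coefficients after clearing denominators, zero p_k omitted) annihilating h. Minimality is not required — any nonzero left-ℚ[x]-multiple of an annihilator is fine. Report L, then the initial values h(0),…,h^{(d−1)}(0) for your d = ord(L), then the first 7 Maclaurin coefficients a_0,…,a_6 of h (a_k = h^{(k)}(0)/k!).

L = (288 + 560·x + 3584·x^2 + 8640·x^3 + 7680·x^4 + 3328·x^5 + 1024·x^7)·Dx + (258 + 1840·x + 6992·x^2 + 19264·x^3 + 29440·x^4 + 23808·x^5 + 8960·x^6 + 3072·x^7 + 3584·x^8)·Dx^2 + (36 + 628·x + 2496·x^2 + 6192·x^3 + 12288·x^4 + 15936·x^5 + 12288·x^6 + 5376·x^7 + 3072·x^8 + 2048·x^9)·Dx^3 + (17 + 66·x + 241·x^2 + 608·x^3 + 1152·x^4 + 1728·x^5 + 2016·x^6 + 1536·x^7 + 768·x^8 + 512·x^9 + 256·x^10)·Dx^4  (order 4).
h: a_k = 0, 0, -12, 6, 12, -5, -532/15, …
ICs: h(0) = 0, h′(0) = 0, h′′(0) = -24, h′′′(0) = 36.

f: a_k = 0, 4, 0, -16/3, 0, 64/5, 0, …
g: a_k = 0, -3, 3/2, -1, 3/4, -3/5, 1/2, …
h₀=f·g: eliminate ⇒ L₀, order ≤ 2·2.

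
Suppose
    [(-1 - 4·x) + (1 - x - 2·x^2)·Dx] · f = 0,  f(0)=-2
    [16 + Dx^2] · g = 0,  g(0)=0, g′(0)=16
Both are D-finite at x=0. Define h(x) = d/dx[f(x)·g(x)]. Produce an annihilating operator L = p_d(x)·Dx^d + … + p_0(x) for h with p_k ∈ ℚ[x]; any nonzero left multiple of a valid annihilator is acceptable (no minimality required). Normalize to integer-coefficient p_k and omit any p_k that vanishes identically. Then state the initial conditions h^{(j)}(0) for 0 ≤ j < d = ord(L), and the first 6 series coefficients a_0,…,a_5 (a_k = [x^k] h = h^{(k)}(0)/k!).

L = (4 - 128·x - 192·x^2 + 256·x^3 + 256·x^4) + (-5 - 12·x + 48·x^2 + 64·x^3)·Dx + (3 - 7·x - 10·x^2 + 16·x^3 + 16·x^4)·Dx^2  (order 2).
h: a_k = -32, -64, -32, -896/3, -2464/3, -9408/5, …
ICs: h(0) = -32, h′(0) = -64.

f: a_k = -2, -2, -6, -10, -22, -42, …
g: a_k = 0, 16, 0, -128/3, 0, 512/15, …
Product ⇒ symmetric product L₀, ord ≤ 2.
h=h₀': d/dx-closure on L₀ ⇒ L.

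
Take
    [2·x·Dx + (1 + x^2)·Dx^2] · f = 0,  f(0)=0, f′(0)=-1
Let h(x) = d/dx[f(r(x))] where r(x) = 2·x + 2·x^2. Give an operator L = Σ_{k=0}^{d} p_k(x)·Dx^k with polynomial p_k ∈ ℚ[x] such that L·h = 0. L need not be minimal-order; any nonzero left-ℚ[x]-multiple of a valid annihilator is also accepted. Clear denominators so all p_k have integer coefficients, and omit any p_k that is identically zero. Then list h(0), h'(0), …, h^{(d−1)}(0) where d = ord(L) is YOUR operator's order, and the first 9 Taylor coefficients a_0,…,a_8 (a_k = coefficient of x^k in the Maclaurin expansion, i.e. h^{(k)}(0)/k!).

f: a_k = 0, -1, 0, 1/3, 0, -1/5, 0, 1/7, 0, …
Change of var in L_f (x↦r) gives L₀.
h=h₀': d/dx-closure on L₀ ⇒ L.
L = (-2 + 8·x + 32·x^2 + 48·x^3 + 24·x^4) + (1 + 2·x + 4·x^2 + 16·x^3 + 20·x^4 + 8·x^5)·Dx  (order 1).
h: a_k = -2, -4, 8, 32, 8, -176, -320, 512, 2656, …
ICs: h(0) = -2.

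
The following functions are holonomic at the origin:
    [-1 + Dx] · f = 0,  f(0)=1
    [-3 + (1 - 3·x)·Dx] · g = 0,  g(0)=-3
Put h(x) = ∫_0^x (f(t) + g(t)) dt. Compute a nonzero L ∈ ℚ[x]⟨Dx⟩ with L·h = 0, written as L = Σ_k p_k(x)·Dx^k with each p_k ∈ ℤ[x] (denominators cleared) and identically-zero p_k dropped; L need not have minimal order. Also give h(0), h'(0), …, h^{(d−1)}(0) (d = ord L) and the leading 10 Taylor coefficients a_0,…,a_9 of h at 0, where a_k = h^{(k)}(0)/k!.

f: a_k = 1, 1, 1/2, 1/6, 1/24, 1/120, 1/720, 1/5040, 1/40320, 1/362880, …
g: a_k = -3, -9, -27, -81, -243, -729, -2187, -6561, -19683, -59049, …
Weyl lclm of L_f,L_g ⇒ L₀ (ord ≤ 2).
∫: right-multiply L₀ by Dx.
L = (15 + 9·x)·Dx + (-17 - 6·x + 9·x^2)·Dx^2 + (2 - 3·x - 9·x^2)·Dx^3  (order 3).
h: a_k = 0, -2, -4, -53/6, -485/24, -5831/120, -87479/720, -1574639/5040, -33067439/40320, -793618559/362880, …
ICs: h(0) = 0, h′(0) = -2, h′′(0) = -8.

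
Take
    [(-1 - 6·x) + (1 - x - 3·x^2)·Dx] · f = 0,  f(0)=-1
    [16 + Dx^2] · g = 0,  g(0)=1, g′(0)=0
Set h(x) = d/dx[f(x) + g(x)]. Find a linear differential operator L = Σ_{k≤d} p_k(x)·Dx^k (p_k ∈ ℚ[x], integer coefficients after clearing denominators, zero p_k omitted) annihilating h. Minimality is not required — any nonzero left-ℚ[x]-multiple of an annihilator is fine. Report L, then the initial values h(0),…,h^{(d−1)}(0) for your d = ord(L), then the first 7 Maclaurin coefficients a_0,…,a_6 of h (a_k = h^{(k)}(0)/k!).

f: a_k = -1, -1, -4, -7, -19, -40, -97, …
g: a_k = 1, 0, -8, 0, 32/3, 0, -256/45, …
L₀ := lclm(L_f,L_g); ord L₀ ≤ 1+2.
Derive L from L₀ (diff closure).
L = (4672 + 20416·x + 66304·x^2 + 32640·x^3 + 66240·x^4 + 62208·x^5 + 62208·x^6) + (-464 - 2352·x + 3792·x^2 + 6752·x^3 - 2400·x^4 + 5184·x^5 + 24192·x^6 + 20736·x^7)·Dx + (292 + 1276·x + 4144·x^2 + 2040·x^3 + 4140·x^4 + 3888·x^5 + 3888·x^6)·Dx^2 + (-29 - 147·x + 237·x^2 + 422·x^3 - 150·x^4 + 324·x^5 + 1512·x^6 + 1296·x^7)·Dx^3  (order 3).
h: a_k = -1, -24, -21, -100/3, -200, -9242/15, -1519, …
ICs: h(0) = -1, h′(0) = -24, h′′(0) = -42.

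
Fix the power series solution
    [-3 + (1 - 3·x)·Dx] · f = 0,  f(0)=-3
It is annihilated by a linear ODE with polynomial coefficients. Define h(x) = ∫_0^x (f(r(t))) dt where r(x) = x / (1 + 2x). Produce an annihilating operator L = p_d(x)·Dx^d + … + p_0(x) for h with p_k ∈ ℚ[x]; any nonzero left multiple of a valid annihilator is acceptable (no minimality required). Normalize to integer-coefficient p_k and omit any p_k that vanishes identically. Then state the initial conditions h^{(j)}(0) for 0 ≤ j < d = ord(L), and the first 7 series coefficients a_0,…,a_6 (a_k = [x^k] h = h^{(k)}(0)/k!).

f: a_k = -3, -9, -27, -81, -243, -729, -2187, …
h₀=f(r): pull back L_f along r ⇒ L₀.
∫: right-multiply L₀ by Dx.
L = 3·Dx + (-1 - x + 2·x^2)·Dx^2  (order 2).
h: a_k = 0, -3, -9/2, -3, -9/4, -9/5, -3/2, …
ICs: h(0) = 0, h′(0) = -3.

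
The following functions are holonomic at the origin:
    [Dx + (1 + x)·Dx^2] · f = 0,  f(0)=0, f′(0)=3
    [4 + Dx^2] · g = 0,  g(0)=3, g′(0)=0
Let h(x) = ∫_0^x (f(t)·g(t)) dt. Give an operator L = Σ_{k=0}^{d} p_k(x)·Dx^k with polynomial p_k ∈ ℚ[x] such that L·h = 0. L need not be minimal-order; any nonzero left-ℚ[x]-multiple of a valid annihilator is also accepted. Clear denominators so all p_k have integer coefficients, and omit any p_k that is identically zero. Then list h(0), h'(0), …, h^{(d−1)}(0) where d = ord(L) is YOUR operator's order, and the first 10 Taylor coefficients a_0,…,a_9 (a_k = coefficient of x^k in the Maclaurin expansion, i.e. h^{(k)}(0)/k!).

f: a_k = 0, 3, -3/2, 1, -3/4, 3/5, -1/2, 3/7, -3/8, 1/3, …
g: a_k = 3, 0, -6, 0, 2, 0, -4/15, 0, 2/105, 0, …
Sym-product of L_f,L_g gives L₀ (≤ ord 4).
∫: right-multiply L₀ by Dx.
L = (168 + 864·x + 1456·x^2 + 1024·x^3 + 256·x^4)·Dx + (112 + 368·x + 384·x^2 + 128·x^3)·Dx^2 + (102 + 464·x + 744·x^2 + 512·x^3 + 128·x^4)·Dx^3 + (28 + 92·x + 96·x^2 + 32·x^3)·Dx^4 + (15 + 62·x + 95·x^2 + 64·x^3 + 16·x^4)·Dx^5  (order 5).
h: a_k = 0, 0, 9/2, -3/2, -15/4, 27/20, 3/10, 0, -39/280, 31/360, …
ICs: h(0) = 0, h′(0) = 0, h′′(0) = 9, h′′′(0) = -9, h′′′′(0) = -90.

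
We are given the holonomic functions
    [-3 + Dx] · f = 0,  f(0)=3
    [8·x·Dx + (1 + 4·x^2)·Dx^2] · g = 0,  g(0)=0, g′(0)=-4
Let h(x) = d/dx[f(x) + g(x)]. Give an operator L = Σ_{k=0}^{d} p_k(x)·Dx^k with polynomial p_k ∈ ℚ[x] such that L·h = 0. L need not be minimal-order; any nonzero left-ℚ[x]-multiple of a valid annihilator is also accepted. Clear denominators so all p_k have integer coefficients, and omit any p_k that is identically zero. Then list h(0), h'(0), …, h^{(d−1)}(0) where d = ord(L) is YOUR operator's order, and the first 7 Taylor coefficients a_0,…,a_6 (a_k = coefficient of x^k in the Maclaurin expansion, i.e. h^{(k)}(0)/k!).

L = (24 - 72·x - 288·x^2 - 288·x^3) + (-17 + 24·x^2 - 144·x^4)·Dx + (3 + 8·x + 24·x^2 + 32·x^3 + 48·x^4)·Dx^2  (order 2).
h: a_k = 5, 27, 113/2, 81/2, -269/8, 729/40, 21209/80, …
ICs: h(0) = 5, h′(0) = 27.

f: a_k = 3, 9, 27/2, 27/2, 81/8, 243/40, 243/80, …
g: a_k = 0, -4, 0, 16/3, 0, -64/5, 0, …
f+g: L₀ = lclm(L_f,L_g), ord ≤ 1+2.
h=h₀': d/dx-closure on L₀ ⇒ L.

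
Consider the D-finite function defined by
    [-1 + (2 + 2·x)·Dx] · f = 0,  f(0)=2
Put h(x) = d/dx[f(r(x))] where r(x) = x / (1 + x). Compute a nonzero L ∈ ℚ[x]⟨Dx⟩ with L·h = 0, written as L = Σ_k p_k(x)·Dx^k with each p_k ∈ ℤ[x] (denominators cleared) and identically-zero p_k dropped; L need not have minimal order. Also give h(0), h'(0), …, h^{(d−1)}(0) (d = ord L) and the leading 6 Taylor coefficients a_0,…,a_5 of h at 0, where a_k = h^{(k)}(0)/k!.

L = (-5 - 8·x) + (-2 - 6·x - 4·x^2)·Dx  (order 1).
h: a_k = 1, -5/2, 39/8, -141/16, 1995/128, -7059/256, …
ICs: h(0) = 1.

f: a_k = 2, 1, -1/4, 1/8, -5/64, 7/128, …
Change of var in L_f (x↦r) gives L₀.
h=h₀': d/dx-closure on L₀ ⇒ L.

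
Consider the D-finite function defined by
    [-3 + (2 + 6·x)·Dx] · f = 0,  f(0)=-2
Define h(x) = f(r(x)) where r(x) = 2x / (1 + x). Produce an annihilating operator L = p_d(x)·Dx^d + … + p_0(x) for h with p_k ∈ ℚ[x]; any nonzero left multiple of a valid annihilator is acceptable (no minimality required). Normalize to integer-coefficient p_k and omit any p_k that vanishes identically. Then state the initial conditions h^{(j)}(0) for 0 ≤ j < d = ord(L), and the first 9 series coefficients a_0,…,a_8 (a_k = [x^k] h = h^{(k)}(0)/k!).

L = -3 + (1 + 8·x + 7·x^2)·Dx  (order 1).
h: a_k = -2, -6, 15, -51, 861/4, -4137/4, 42987/8, -234975/8, 10648221/64, …
ICs: h(0) = -2.

f: a_k = -2, -3, 9/4, -27/8, 405/64, -1701/128, 15309/512, -72171/1024, 2814669/16384, …
L₀ from L_f via x↦r, Dx↦r'^{-1}Dx.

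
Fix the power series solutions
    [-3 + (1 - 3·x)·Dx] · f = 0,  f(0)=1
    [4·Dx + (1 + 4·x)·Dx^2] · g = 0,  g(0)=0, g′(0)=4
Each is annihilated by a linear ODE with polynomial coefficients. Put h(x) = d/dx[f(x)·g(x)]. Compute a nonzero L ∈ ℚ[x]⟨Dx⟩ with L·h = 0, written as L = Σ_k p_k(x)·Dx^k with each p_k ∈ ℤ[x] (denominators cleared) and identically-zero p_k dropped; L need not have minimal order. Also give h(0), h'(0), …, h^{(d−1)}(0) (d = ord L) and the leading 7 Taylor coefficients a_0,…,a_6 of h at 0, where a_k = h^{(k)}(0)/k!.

f: a_k = 1, 3, 9, 27, 81, 243, 729, …
g: a_k = 0, 4, -8, 64/3, -64, 1024/5, -2048/3, …
Product ⇒ symmetric product L₀, ord ≤ 2.
h=h₀': d/dx-closure on L₀ ⇒ L.
L = 48 + (1 + 60·x)·Dx + (-1 - x + 12·x^2)·Dx^2  (order 2).
h: a_k = 4, 8, 100, 144, 1564, 7672/5, 108772/5, …
ICs: h(0) = 4, h′(0) = 8.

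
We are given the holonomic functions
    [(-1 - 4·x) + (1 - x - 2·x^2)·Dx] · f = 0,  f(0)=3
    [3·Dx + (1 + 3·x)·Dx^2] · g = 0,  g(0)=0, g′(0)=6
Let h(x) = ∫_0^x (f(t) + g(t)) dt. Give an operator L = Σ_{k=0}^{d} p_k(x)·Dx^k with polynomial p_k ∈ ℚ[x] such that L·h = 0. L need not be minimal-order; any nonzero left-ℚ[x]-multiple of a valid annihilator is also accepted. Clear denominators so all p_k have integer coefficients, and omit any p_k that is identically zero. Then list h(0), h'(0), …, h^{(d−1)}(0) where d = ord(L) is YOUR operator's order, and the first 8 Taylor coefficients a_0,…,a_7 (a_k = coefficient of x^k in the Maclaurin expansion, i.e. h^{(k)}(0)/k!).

f: a_k = 3, 3, 9, 15, 33, 63, 129, 255, …
g: a_k = 0, 6, -9, 18, -81/2, 486/5, -243, 4374/7, …
f+g: L₀ = lclm(L_f,L_g), ord ≤ 1+2.
h=∫h₀ ⇒ L = L₀·Dx.
L = (66 + 270·x + 576·x^2 + 336·x^3 + 288·x^4)·Dx^2 + (4 + 96·x + 492·x^2 + 832·x^3 + 696·x^4 + 480·x^5)·Dx^3 + (-3 - 19·x - 25·x^2 + 39·x^3 + 116·x^4 + 164·x^5 + 96·x^6)·Dx^4  (order 4).
h: a_k = 0, 3, 9/2, 0, 33/4, -3/2, 267/10, -114/7, …
ICs: h(0) = 0, h′(0) = 3, h′′(0) = 9, h′′′(0) = 0.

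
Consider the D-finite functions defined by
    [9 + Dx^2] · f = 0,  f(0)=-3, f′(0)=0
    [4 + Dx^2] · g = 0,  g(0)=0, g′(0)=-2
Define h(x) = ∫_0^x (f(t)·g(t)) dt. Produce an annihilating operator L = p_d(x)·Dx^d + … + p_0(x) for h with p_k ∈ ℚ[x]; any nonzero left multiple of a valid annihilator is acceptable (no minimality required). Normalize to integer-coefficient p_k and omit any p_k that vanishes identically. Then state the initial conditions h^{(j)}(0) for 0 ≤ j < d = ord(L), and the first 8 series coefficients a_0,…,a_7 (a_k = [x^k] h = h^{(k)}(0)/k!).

L = 25·Dx + 26·Dx^3 + Dx^5  (order 5).
h: a_k = 0, 0, 3, 0, -31/4, 0, 781/120, 0, …
ICs: h(0) = 0, h′(0) = 0, h′′(0) = 6, h′′′(0) = 0, h′′′′(0) = -186.

f: a_k = -3, 0, 27/2, 0, -81/8, 0, 243/80, 0, …
g: a_k = 0, -2, 0, 4/3, 0, -4/15, 0, 8/315, …
L₀ := L_f ⊗_s L_g (sym. prod.), ord ≤ 4.
Integrate: L := L₀·Dx.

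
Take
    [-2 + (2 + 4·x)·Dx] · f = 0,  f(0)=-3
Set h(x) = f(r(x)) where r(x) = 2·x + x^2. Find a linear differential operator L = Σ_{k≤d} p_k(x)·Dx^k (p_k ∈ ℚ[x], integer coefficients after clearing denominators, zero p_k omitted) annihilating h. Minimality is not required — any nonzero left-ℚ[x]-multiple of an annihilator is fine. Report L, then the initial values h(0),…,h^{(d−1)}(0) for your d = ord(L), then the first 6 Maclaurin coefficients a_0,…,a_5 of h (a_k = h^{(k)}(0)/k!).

f: a_k = -3, -3, 3/2, -3/2, 15/8, -21/8, …
f∘r: x↦r, Dx↦Dx/r' in L_f ⇒ L₀.
L = (-2 - 2·x) + (1 + 4·x + 2·x^2)·Dx  (order 1).
h: a_k = -3, -6, 3, -6, 27/2, -33, …
ICs: h(0) = -3.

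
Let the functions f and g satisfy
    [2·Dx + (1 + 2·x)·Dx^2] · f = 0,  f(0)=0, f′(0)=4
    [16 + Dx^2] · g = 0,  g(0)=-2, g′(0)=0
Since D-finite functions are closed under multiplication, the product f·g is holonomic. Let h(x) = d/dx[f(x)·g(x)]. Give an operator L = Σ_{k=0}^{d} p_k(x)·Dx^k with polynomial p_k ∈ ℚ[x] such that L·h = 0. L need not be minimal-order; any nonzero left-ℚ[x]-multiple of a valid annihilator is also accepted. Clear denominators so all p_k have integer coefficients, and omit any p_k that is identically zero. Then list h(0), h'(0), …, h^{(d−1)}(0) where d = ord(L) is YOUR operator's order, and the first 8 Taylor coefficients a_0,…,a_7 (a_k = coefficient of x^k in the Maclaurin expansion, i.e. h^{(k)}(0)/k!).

L = (-896 + 28672·x + 282624·x^2 + 1032192·x^3 + 1826816·x^4 + 1572864·x^5 + 524288·x^6) + (576 + 12416·x + 66560·x^2 + 153600·x^3 + 163840·x^4 + 65536·x^5)·Dx + (280 + 6592·x + 44480·x^2 + 141312·x^3 + 234496·x^4 + 196608·x^5 + 65536·x^6)·Dx^2 + (36 + 776·x + 4160·x^2 + 9600·x^3 + 10240·x^4 + 4096·x^5)·Dx^3 + (21 + 300·x + 1676·x^2 + 4800·x^3 + 7520·x^4 + 6144·x^5 + 2048·x^6)·Dx^4  (order 4).
h: a_k = -8, 16, 160, -192, -128, 0, 6656/15, -31744/45, …
ICs: h(0) = -8, h′(0) = 16, h′′(0) = 320, h′′′(0) = -1152.

f: a_k = 0, 4, -4, 16/3, -8, 64/5, -64/3, 256/7, …
g: a_k = -2, 0, 16, 0, -64/3, 0, 512/45, 0, …
f·g: L₀ = L_f ⊗_s L_g, ord ≤ 2·2.
h=h₀': d/dx-closure on L₀ ⇒ L.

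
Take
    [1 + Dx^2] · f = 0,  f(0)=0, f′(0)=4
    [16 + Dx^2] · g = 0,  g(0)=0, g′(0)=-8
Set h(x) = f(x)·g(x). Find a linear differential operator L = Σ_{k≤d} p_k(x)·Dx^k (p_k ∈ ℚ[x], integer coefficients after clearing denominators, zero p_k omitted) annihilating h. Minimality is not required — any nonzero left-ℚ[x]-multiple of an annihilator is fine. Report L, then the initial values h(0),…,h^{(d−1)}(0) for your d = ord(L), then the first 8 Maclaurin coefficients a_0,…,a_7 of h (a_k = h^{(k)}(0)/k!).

f: a_k = 0, 4, 0, -2/3, 0, 1/30, 0, -1/1260, …
g: a_k = 0, -8, 0, 64/3, 0, -256/15, 0, 2048/315, …
h₀=f·g: eliminate ⇒ L₀, order ≤ 2·2.
L = 225 + 34·Dx^2 + Dx^4  (order 4).
h: a_k = 0, 0, -32, 0, 272/3, 0, -3724/45, 0, …
ICs: h(0) = 0, h′(0) = 0, h′′(0) = -64, h′′′(0) = 0.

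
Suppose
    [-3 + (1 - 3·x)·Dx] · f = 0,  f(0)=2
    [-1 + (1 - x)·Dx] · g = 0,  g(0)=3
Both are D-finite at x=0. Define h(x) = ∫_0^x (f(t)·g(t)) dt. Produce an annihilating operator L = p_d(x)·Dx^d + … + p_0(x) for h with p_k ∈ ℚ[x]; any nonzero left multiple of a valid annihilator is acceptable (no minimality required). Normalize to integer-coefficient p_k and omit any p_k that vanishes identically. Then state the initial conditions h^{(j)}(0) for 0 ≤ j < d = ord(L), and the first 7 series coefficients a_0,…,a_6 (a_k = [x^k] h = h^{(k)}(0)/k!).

L = (-4 + 6·x)·Dx + (1 - 4·x + 3·x^2)·Dx^2  (order 2).
h: a_k = 0, 6, 12, 26, 60, 726/5, 364, …
ICs: h(0) = 0, h′(0) = 6.

f: a_k = 2, 6, 18, 54, 162, 486, 1458, …
g: a_k = 3, 3, 3, 3, 3, 3, 3, …
Product ⇒ symmetric product L₀, ord ≤ 1.
h=∫₀ˣh₀: take L = L₀·Dx.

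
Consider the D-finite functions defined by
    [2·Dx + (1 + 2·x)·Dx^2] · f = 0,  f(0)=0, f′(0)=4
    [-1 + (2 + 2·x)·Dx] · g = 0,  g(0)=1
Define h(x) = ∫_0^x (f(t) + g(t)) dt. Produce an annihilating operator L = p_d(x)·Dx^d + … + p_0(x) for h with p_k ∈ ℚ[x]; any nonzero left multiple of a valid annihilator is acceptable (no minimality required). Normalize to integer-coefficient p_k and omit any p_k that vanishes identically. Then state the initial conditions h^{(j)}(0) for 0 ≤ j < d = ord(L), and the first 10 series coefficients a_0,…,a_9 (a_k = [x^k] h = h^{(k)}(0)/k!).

f: a_k = 0, 4, -4, 16/3, -8, 64/5, -64/3, 256/7, -64, 1024/9, …
g: a_k = 1, 1/2, -1/8, 1/16, -5/128, 7/256, -21/1024, 33/2048, -429/32768, 715/65536, …
Weyl lclm of L_f,L_g ⇒ L₀ (ord ≤ 3).
∫: right-multiply L₀ by Dx.
L = (10 + 4·x)·Dx^2 + (29 + 52·x + 20·x^2)·Dx^3 + (6 + 22·x + 24·x^2 + 8·x^3)·Dx^4  (order 4).
h: a_k = 0, 1, 9/4, -11/8, 259/192, -1029/640, 5473/2560, -65599/21504, 524519/114688, -2097581/294912, …
ICs: h(0) = 0, h′(0) = 1, h′′(0) = 9/2, h′′′(0) = -33/4.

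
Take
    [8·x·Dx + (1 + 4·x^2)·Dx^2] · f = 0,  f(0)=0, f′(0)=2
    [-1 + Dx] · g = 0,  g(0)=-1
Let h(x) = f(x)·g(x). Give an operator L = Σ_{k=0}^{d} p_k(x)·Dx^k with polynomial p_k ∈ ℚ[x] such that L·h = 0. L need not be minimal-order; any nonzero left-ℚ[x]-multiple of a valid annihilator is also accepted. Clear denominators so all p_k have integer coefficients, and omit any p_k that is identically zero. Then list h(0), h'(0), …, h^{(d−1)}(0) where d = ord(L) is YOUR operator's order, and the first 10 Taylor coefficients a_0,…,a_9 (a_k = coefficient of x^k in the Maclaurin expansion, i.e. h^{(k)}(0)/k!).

L = (1 - 8·x + 4·x^2) + (-2 + 8·x - 8·x^2)·Dx + (1 + 4·x^2)·Dx^2  (order 2).
h: a_k = 0, -2, -2, 5/3, 7/3, -103/20, -215/36, 12763/840, 43447/2520, -2903587/60480, …
ICs: h(0) = 0, h′(0) = -2.

f: a_k = 0, 2, 0, -8/3, 0, 32/5, 0, -128/7, 0, 512/9, …
g: a_k = -1, -1, -1/2, -1/6, -1/24, -1/120, -1/720, -1/5040, -1/40320, -1/362880, …
Sym-product of L_f,L_g gives L₀ (≤ ord 2).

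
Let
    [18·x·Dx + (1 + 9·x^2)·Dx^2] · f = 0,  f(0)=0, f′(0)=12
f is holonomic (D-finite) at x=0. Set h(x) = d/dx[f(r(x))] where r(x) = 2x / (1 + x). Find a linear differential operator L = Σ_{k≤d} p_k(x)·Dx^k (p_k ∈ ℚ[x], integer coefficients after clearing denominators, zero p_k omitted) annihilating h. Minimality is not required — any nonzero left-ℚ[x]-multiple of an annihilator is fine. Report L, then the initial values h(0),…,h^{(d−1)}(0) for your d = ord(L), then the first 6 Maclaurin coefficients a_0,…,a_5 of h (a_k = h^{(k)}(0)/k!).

L = (2 + 74·x) + (1 + 2·x + 37·x^2)·Dx  (order 1).
h: a_k = 24, -48, -792, 3360, 22584, -169488, …
ICs: h(0) = 24.

f: a_k = 0, 12, 0, -36, 0, 972/5, …
Substitute x→r, Dx→(1/r')Dx; clear ⇒ L₀.
Differentiate: ansatz ord ≤ ord L₀ ⇒ L.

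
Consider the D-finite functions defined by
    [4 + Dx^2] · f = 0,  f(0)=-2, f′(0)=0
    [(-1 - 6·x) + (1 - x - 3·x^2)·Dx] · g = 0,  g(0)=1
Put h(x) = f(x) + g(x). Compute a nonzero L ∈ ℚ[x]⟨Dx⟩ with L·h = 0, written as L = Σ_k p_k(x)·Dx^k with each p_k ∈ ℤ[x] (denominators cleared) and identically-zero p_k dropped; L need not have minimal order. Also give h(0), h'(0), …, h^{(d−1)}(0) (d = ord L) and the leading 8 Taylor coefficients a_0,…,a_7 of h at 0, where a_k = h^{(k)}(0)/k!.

f: a_k = -2, 0, 4, 0, -4/3, 0, 8/45, 0, …
g: a_k = 1, 1, 4, 7, 19, 40, 97, 217, …
Sum ⇒ L₀ = lclm(L_f,L_g) in ℚ(x)⟨Dx⟩.
L = (-92 - 608·x - 512·x^2 - 1104·x^3 - 360·x^4 - 432·x^5) + (24 - 4·x - 24·x^2 - 80·x^3 - 180·x^4 - 216·x^5 - 216·x^6)·Dx + (-23 - 152·x - 128·x^2 - 276·x^3 - 90·x^4 - 108·x^5)·Dx^2 + (6 - x - 6·x^2 - 20·x^3 - 45·x^4 - 54·x^5 - 54·x^6)·Dx^3  (order 3).
h: a_k = -1, 1, 8, 7, 53/3, 40, 4373/45, 217, …
ICs: h(0) = -1, h′(0) = 1, h′′(0) = 16.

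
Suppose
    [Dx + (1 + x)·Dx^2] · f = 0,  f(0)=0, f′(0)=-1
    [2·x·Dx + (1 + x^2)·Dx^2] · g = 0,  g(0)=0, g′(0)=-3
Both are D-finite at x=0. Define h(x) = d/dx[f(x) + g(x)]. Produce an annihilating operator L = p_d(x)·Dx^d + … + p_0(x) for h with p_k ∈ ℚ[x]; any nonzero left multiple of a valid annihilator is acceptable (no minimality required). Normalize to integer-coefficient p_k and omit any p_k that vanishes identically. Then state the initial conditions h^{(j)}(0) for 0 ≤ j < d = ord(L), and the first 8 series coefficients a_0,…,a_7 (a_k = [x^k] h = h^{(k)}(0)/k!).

f: a_k = 0, -1, 1/2, -1/3, 1/4, -1/5, 1/6, -1/7, …
g: a_k = 0, -3, 0, 1, 0, -3/5, 0, 3/7, …
Weyl lclm of L_f,L_g ⇒ L₀ (ord ≤ 4).
h=h₀': d/dx-closure on L₀ ⇒ L.
L = (-2 - 6·x + 6·x^2 + 2·x^3) + (-4 - 4·x + 12·x^3 + 4·x^4)·Dx + (-1 + x + 2·x^2 + 2·x^3 + 3·x^4 + x^5)·Dx^2  (order 2).
h: a_k = -4, 1, 2, 1, -4, 1, 2, 1, …
ICs: h(0) = -4, h′(0) = 1.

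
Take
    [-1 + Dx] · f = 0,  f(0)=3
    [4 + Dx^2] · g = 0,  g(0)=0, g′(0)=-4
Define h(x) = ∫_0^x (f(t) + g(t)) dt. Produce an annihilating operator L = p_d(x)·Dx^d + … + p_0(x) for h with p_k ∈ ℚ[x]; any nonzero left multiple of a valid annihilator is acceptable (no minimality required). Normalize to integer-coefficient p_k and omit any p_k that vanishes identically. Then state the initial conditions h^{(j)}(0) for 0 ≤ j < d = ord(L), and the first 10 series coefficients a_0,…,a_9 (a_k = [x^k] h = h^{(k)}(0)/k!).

L = -4·Dx + 4·Dx^2 - Dx^3 + Dx^4  (order 4).
h: a_k = 0, 3, -1/2, 1/2, 19/24, 1/40, -61/720, 1/1680, 37/5760, 1/120960, …
ICs: h(0) = 0, h′(0) = 3, h′′(0) = -1, h′′′(0) = 3.

f: a_k = 3, 3, 3/2, 1/2, 1/8, 1/40, 1/240, 1/1680, 1/13440, 1/120960, …
g: a_k = 0, -4, 0, 8/3, 0, -8/15, 0, 16/315, 0, -8/2835, …
f+g: L₀ = lclm(L_f,L_g), ord ≤ 1+2.
h=∫₀ˣh₀: take L = L₀·Dx.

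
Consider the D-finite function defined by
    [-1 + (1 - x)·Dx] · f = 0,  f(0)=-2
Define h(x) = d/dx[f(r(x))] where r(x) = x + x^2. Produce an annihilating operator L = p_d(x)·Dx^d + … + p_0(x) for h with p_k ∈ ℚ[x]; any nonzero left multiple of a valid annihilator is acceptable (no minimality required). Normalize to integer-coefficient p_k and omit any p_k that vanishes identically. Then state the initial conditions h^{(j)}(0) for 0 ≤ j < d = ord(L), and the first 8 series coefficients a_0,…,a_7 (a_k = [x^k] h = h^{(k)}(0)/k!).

L = (4 + 6·x + 6·x^2) + (-1 - x + 3·x^2 + 2·x^3)·Dx  (order 1).
h: a_k = -2, -8, -18, -40, -80, -156, -294, -544, …
ICs: h(0) = -2.

f: a_k = -2, -2, -2, -2, -2, -2, -2, -2, …
Change of var in L_f (x↦r) gives L₀.
Derive L from L₀ (diff closure).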